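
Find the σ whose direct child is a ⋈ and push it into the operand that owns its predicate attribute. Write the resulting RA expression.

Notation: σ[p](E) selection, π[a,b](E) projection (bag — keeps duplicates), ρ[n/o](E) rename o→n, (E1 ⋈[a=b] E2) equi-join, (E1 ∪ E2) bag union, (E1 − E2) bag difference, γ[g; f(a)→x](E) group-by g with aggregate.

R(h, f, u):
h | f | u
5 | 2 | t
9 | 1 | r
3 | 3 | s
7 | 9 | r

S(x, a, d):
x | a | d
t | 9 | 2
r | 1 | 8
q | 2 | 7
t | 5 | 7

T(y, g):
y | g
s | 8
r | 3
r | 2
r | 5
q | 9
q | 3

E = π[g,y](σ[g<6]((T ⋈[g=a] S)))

σ filters on g, owned by the left side.
E' = π[g,y]((σ[g<6](T) ⋈[g=a] S))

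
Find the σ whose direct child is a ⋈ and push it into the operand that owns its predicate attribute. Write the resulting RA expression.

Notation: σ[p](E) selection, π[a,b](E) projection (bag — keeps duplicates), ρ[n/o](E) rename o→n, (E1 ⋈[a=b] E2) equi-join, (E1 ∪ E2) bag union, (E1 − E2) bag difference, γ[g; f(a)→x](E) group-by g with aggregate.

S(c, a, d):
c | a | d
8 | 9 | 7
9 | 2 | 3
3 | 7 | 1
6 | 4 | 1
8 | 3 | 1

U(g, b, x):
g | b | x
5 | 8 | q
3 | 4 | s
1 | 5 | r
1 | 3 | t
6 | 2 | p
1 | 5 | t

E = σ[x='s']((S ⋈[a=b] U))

σ filters on x, owned by the right side.
E' = (S ⋈[a=b] σ[x='s'](U))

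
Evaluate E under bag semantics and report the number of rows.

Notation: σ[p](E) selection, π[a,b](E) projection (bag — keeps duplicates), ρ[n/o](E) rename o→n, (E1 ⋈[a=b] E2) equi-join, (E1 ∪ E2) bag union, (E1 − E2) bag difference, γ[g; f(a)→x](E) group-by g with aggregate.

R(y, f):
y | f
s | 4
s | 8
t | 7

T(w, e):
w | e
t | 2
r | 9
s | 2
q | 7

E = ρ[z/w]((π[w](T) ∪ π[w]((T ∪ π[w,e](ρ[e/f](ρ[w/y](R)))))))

Stepwise |·|:
  T → 4
  π[w](T) → 4
  T → 4
  R → 3
  ρ[w/y](R) → 3
  ρ[e/f](ρ[w/y](R)) → 3
  π[w,e](ρ[e/f](ρ[w/y](R))) → 3
  (T ∪ π[w,e](ρ[e/f](ρ[w/y](R)))) → 7
  π[w]((T ∪ π[w,e](ρ[e/f](ρ[w/y](R))))) → 7
  (π[w](T) ∪ π[w]((T ∪ π[w,e](ρ[e/f](ρ[w/y](R)))))) → 11
  ρ[z/w]((π[w](T) ∪ π[w]((T ∪ π[w,e](ρ[e/f](ρ[w/y](R))))))) → 11

|E| = 11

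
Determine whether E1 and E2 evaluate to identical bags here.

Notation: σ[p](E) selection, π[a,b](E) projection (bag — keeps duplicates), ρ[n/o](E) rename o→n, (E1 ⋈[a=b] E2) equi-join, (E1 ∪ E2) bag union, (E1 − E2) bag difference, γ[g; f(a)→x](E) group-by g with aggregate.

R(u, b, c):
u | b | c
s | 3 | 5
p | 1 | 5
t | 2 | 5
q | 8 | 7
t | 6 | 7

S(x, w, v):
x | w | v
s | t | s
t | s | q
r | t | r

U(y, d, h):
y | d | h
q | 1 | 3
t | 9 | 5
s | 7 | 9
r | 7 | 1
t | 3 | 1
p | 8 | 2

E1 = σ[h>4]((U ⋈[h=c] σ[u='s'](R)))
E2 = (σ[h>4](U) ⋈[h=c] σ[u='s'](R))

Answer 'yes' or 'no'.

E1 stepwise |·|:
  U → 6
  R → 5
  σ[u='s'](R) → 1
  (U ⋈[h=c] σ[u='s'](R)) → 1
  σ[h>4]((U ⋈[h=c] σ[u='s'](R))) → 1
E2 stepwise |·|:
  U → 6
  σ[h>4](U) → 2
  R → 5
  σ[u='s'](R) → 1
  (σ[h>4](U) ⋈[h=c] σ[u='s'](R)) → 1

E1 and E2 produce the same multiset:
y | d | h | u | b | c
t | 9 | 5 | s | 3 | 5

yes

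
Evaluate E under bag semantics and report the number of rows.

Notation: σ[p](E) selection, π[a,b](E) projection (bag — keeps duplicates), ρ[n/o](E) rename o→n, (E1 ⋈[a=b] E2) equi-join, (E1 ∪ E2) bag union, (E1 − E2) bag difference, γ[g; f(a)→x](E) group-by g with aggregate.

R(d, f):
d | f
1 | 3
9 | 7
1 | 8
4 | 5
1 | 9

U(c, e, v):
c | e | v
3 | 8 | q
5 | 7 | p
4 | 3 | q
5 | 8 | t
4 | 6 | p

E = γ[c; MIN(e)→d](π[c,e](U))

Stepwise |·|:
  U → 5
  π[c,e](U) → 5
  γ[c; MIN(e)→d](π[c,e](U)) → 3

|E| = 3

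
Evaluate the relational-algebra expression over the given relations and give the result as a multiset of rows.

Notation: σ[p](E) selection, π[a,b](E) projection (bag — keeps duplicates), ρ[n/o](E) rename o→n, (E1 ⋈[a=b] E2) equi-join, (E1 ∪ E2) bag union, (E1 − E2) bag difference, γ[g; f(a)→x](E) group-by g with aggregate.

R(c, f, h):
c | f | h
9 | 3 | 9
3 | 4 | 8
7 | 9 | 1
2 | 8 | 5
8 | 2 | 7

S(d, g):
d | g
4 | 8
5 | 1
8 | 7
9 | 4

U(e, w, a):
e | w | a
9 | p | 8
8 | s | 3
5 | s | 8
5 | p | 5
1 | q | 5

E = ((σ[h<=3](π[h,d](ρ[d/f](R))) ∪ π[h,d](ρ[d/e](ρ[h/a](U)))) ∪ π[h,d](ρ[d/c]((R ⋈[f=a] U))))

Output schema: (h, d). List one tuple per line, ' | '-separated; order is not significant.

Subexpression sizes:
  R → 5
  ρ[d/f](R) → 5
  π[h,d](ρ[d/f](R)) → 5
  σ[h<=3](π[h,d](ρ[d/f](R))) → 1
  U → 5
  ρ[h/a](U) → 5
  ρ[d/e](ρ[h/a](U)) → 5
  π[h,d](ρ[d/e](ρ[h/a](U))) → 5
  (σ[h<=3](π[h,d](ρ[d/f](R))) ∪ π[h,d](ρ[d/e](ρ[h/a](U)))) → 6
  R → 5
  U → 5
  (R ⋈[f=a] U) → 3
  ρ[d/c]((R ⋈[f=a] U)) → 3
  π[h,d](ρ[d/c]((R ⋈[f=a] U))) → 3
  ((σ[h<=3](π[h,d](ρ[d/f](R))) ∪ π[h,d](ρ[d/e](ρ[h/a](U)))) ∪ π[h,d](ρ[d/c]((R ⋈[f=a] U)))) → 9

== RESULT ==
h | d
1 | 9
3 | 8
5 | 1
5 | 2
5 | 2
5 | 5
8 | 5
8 | 9
9 | 9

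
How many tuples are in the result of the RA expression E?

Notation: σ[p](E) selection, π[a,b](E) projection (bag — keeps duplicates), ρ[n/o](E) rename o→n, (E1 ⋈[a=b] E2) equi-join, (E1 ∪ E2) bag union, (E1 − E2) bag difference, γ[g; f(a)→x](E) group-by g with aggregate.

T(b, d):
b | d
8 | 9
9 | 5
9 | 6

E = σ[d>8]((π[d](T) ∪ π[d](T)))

Per-node cardinality:
  T → 3
  π[d](T) → 3
  T → 3
  π[d](T) → 3
  (π[d](T) ∪ π[d](T)) → 6
  σ[d>8]((π[d](T) ∪ π[d](T))) → 2

|E| = 2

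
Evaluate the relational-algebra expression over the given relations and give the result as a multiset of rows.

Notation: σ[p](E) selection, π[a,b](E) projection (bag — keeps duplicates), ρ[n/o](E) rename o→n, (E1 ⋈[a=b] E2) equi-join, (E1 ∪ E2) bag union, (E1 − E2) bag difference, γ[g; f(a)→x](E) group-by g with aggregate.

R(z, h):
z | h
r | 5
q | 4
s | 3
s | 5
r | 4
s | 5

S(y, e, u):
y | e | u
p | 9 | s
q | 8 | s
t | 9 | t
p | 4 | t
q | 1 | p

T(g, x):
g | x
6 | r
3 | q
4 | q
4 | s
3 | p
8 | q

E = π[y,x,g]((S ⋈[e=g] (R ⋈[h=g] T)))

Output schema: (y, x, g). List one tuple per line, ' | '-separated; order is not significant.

Per-node cardinality:
  S → 5
  R → 6
  T → 6
  (R ⋈[h=g] T) → 6
  (S ⋈[e=g] (R ⋈[h=g] T)) → 4
  π[y,x,g]((S ⋈[e=g] (R ⋈[h=g] T))) → 4

== RESULT ==
y | x | g
p | q | 4
p | q | 4
p | s | 4
p | s | 4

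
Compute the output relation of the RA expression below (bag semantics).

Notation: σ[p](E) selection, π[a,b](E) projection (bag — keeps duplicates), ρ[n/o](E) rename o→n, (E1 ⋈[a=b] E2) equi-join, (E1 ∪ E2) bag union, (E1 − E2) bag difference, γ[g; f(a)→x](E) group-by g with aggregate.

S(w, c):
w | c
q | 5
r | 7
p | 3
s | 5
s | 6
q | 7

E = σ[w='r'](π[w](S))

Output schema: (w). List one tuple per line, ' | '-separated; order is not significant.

Subexpression sizes:
  S → 6
  π[w](S) → 6
  σ[w='r'](π[w](S)) → 1

== RESULT ==
w
r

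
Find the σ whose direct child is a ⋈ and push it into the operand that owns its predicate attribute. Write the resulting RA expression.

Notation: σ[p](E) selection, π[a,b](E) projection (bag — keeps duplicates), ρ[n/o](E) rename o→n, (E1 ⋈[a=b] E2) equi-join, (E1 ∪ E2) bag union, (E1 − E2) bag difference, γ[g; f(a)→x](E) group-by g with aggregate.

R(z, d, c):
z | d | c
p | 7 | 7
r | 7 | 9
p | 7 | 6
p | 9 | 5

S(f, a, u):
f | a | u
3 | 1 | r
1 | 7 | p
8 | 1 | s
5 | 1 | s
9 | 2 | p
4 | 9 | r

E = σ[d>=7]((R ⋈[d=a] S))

σ filters on d, owned by the left side.
E' = (σ[d>=7](R) ⋈[d=a] S)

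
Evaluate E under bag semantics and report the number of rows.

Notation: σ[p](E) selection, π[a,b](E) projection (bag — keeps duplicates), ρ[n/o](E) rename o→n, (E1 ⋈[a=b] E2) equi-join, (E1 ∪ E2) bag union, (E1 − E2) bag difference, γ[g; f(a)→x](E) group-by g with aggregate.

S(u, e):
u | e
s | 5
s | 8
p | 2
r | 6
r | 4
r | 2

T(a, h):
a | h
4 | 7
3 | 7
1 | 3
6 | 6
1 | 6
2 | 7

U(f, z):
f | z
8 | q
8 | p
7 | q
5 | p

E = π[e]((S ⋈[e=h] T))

Subexpression sizes:
  S → 6
  T → 6
  (S ⋈[e=h] T) → 2
  π[e]((S ⋈[e=h] T)) → 2

|E| = 2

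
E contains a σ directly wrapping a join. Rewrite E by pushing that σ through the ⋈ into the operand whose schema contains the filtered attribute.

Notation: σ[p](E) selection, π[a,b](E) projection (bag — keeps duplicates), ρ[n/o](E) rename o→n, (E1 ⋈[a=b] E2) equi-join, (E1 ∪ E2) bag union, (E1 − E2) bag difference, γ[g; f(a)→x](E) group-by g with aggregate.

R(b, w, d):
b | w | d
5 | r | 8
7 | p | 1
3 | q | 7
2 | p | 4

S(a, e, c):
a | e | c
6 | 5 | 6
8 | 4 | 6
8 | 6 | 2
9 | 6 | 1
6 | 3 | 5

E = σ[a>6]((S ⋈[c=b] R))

σ filters on a, owned by the left side.
E' = (σ[a>6](S) ⋈[c=b] R)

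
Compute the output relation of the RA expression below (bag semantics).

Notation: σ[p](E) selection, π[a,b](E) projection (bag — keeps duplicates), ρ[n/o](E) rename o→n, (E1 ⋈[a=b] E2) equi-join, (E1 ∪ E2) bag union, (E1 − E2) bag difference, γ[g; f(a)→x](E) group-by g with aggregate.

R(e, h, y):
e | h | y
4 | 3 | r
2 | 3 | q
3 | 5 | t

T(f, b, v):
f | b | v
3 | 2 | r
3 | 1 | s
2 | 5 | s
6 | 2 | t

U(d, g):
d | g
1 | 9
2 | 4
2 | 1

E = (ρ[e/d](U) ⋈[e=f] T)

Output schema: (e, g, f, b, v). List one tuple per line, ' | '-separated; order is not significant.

Row counts bottom-up:
  U → 3
  ρ[e/d](U) → 3
  T → 4
  (ρ[e/d](U) ⋈[e=f] T) → 2

== RESULT ==
e | g | f | b | v
2 | 1 | 2 | 5 | s
2 | 4 | 2 | 5 | s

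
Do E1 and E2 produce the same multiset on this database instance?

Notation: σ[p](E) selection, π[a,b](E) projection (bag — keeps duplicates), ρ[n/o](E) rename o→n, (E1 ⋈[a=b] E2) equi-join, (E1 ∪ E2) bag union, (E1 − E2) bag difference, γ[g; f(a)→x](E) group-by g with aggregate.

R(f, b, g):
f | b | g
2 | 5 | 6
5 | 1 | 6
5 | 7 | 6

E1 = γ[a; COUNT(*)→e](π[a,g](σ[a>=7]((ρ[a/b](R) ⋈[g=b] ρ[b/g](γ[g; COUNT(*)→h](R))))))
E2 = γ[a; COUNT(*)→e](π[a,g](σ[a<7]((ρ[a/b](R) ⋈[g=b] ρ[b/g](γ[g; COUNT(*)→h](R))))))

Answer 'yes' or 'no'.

E1 per-node cardinality:
  R → 3
  ρ[a/b](R) → 3
  R → 3
  γ[g; COUNT(*)→h](R) → 1
  ρ[b/g](γ[g; COUNT(*)→h](R)) → 1
  (ρ[a/b](R) ⋈[g=b] ρ[b/g](γ[g; COUNT(*)→h](R))) → 3
  σ[a>=7]((ρ[a/b](R) ⋈[g=b] ρ[b/g](γ[g; COUNT(*)→h](R)))) → 1
  π[a,g](σ[a>=7]((ρ[a/b](R) ⋈[g=b] ρ[b/g](γ[g; COUNT(*)→h](R))))) → 1
  γ[a; COUNT(*)→e](π[a,g](σ[a>=7]((ρ[a/b](R) ⋈[g=b] ρ[b/g](γ[g; COUNT(*)→h](R)))))) → 1
E2 per-node cardinality:
  R → 3
  ρ[a/b](R) → 3
  R → 3
  γ[g; COUNT(*)→h](R) → 1
  ρ[b/g](γ[g; COUNT(*)→h](R)) → 1
  (ρ[a/b](R) ⋈[g=b] ρ[b/g](γ[g; COUNT(*)→h](R))) → 3
  σ[a<7]((ρ[a/b](R) ⋈[g=b] ρ[b/g](γ[g; COUNT(*)→h](R)))) → 2
  π[a,g](σ[a<7]((ρ[a/b](R) ⋈[g=b] ρ[b/g](γ[g; COUNT(*)→h](R))))) → 2
  γ[a; COUNT(*)→e](π[a,g](σ[a<7]((ρ[a/b](R) ⋈[g=b] ρ[b/g](γ[g; COUNT(*)→h](R)))))) → 2

E1 result:
a | e
7 | 1
E2 result:
a | e
1 | 1
5 | 1
Witness: (1, 1) appears 0× in E1 but 1× in E2.

no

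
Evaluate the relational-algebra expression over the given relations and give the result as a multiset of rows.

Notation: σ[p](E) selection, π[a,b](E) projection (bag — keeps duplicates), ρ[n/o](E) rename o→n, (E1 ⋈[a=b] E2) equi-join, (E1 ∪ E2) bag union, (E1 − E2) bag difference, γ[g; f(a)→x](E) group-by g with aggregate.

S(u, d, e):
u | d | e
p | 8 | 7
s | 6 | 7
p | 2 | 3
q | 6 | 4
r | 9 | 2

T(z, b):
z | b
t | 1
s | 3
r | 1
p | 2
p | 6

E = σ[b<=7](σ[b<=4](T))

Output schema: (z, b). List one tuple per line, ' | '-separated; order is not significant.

Row counts bottom-up:
  T → 5
  σ[b<=4](T) → 4
  σ[b<=7](σ[b<=4](T)) → 4

== RESULT ==
z | b
p | 2
r | 1
s | 3
t | 1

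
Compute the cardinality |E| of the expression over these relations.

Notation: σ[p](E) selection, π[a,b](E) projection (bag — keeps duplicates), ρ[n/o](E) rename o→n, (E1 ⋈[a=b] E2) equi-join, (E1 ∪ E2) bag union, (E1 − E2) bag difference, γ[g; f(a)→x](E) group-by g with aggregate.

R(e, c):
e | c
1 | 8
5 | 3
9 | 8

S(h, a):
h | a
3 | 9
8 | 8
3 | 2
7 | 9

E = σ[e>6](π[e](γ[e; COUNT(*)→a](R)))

Subexpression sizes:
  R → 3
  γ[e; COUNT(*)→a](R) → 3
  π[e](γ[e; COUNT(*)→a](R)) → 3
  σ[e>6](π[e](γ[e; COUNT(*)→a](R))) → 1

|E| = 1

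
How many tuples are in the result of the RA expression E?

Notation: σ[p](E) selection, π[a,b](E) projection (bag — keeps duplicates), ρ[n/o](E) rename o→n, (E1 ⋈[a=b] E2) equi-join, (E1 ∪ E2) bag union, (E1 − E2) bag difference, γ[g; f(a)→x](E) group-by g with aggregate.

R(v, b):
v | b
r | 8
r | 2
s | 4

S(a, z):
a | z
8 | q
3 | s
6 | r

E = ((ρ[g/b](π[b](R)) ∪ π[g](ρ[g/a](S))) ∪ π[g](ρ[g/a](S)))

Per-node cardinality:
  R → 3
  π[b](R) → 3
  ρ[g/b](π[b](R)) → 3
  S → 3
  ρ[g/a](S) → 3
  π[g](ρ[g/a](S)) → 3
  (ρ[g/b](π[b](R)) ∪ π[g](ρ[g/a](S))) → 6
  S → 3
  ρ[g/a](S) → 3
  π[g](ρ[g/a](S)) → 3
  ((ρ[g/b](π[b](R)) ∪ π[g](ρ[g/a](S))) ∪ π[g](ρ[g/a](S))) → 9

|E| = 9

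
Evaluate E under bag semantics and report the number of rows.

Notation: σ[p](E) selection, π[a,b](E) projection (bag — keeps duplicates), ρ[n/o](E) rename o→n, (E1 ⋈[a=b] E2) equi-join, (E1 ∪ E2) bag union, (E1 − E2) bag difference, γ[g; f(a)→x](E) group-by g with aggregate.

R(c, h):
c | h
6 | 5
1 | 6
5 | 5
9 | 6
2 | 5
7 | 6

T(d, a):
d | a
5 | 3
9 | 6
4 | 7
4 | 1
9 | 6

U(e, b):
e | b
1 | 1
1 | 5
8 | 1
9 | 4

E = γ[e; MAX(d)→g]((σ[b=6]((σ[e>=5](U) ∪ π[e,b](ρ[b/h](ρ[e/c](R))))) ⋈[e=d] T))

Row counts bottom-up:
  U → 4
  σ[e>=5](U) → 2
  R → 6
  ρ[e/c](R) → 6
  ρ[b/h](ρ[e/c](R)) → 6
  π[e,b](ρ[b/h](ρ[e/c](R))) → 6
  (σ[e>=5](U) ∪ π[e,b](ρ[b/h](ρ[e/c](R)))) → 8
  σ[b=6]((σ[e>=5](U) ∪ π[e,b](ρ[b/h](ρ[e/c](R))))) → 3
  T → 5
  (σ[b=6]((σ[e>=5](U) ∪ π[e,b](ρ[b/h](ρ[e/c](R))))) ⋈[e=d] T) → 2
  γ[e; MAX(d)→g]((σ[b=6]((σ[e>=5](U) ∪ π[e,b](ρ[b/h](ρ[e/c](R))))) ⋈[e=d] T)) → 1

|E| = 1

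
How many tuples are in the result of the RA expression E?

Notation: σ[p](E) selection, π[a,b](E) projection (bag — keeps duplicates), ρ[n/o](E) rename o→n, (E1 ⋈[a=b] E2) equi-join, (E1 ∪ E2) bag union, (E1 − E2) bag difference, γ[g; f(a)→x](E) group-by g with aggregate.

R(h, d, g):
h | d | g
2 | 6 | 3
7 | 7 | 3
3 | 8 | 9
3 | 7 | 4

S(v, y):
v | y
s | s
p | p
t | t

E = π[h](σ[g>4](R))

Stepwise |·|:
  R → 4
  σ[g>4](R) → 1
  π[h](σ[g>4](R)) → 1

|E| = 1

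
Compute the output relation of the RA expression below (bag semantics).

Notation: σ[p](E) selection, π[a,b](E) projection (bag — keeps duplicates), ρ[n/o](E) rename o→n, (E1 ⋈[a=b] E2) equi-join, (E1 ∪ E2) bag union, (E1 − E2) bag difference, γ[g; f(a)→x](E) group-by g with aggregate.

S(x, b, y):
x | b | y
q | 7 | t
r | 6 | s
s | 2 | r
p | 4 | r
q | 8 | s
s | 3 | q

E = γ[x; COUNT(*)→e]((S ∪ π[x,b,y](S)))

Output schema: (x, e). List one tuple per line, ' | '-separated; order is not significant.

Subexpression sizes:
  S → 6
  S → 6
  π[x,b,y](S) → 6
  (S ∪ π[x,b,y](S)) → 12
  γ[x; COUNT(*)→e]((S ∪ π[x,b,y](S))) → 4

== RESULT ==
x | e
p | 2
q | 4
r | 2
s | 4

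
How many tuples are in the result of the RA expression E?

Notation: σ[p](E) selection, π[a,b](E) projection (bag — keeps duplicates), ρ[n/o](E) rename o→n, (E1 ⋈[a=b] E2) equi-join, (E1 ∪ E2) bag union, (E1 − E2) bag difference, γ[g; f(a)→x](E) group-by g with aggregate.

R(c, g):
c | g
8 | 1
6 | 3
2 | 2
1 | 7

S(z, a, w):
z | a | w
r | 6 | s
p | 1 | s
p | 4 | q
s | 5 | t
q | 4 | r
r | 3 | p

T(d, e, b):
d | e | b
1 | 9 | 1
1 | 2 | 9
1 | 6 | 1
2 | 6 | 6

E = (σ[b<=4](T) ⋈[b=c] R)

Row counts bottom-up:
  T → 4
  σ[b<=4](T) → 2
  R → 4
  (σ[b<=4](T) ⋈[b=c] R) → 2

|E| = 2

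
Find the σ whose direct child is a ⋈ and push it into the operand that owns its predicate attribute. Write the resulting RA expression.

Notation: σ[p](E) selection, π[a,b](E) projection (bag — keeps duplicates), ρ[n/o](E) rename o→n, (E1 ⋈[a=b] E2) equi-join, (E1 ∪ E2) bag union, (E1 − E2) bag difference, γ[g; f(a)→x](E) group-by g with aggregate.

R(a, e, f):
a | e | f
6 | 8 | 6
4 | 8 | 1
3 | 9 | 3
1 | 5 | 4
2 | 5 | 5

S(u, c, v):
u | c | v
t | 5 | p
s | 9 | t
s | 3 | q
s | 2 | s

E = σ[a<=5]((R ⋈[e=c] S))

σ filters on a, owned by the left side.
E' = (σ[a<=5](R) ⋈[e=c] S)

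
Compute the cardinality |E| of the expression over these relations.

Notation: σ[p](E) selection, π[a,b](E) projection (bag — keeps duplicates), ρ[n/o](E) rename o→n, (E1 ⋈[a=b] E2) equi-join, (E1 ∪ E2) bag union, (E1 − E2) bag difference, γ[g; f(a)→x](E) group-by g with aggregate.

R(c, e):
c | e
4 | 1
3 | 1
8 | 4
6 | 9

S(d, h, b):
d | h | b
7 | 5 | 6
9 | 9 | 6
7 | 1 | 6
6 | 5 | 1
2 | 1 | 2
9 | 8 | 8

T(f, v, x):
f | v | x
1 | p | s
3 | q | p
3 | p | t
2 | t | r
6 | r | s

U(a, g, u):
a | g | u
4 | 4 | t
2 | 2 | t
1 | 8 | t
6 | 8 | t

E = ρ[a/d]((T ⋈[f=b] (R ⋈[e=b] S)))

Per-node cardinality:
  T → 5
  R → 4
  S → 6
  (R ⋈[e=b] S) → 2
  (T ⋈[f=b] (R ⋈[e=b] S)) → 2
  ρ[a/d]((T ⋈[f=b] (R ⋈[e=b] S))) → 2

|E| = 2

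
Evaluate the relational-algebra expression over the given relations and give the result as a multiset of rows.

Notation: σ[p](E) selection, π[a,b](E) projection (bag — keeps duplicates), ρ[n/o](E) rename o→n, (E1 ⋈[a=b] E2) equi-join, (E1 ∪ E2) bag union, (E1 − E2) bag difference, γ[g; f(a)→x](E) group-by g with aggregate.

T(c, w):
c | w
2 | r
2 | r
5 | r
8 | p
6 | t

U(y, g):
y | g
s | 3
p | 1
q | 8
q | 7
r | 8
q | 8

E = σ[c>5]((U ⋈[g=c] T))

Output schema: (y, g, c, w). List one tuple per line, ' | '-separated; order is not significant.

Subexpression sizes:
  U → 6
  T → 5
  (U ⋈[g=c] T) → 3
  σ[c>5]((U ⋈[g=c] T)) → 3

== RESULT ==
y | g | c | w
q | 8 | 8 | p
q | 8 | 8 | p
r | 8 | 8 | p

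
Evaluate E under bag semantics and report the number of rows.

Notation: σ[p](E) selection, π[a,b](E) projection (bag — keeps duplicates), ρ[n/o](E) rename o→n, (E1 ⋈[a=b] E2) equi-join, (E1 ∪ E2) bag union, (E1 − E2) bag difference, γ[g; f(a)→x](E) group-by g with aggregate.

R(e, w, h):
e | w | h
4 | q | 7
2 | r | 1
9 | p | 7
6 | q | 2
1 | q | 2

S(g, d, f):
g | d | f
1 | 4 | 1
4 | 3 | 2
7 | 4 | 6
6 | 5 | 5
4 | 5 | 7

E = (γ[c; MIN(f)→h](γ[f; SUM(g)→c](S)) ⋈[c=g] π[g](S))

Per-node cardinality:
  S → 5
  γ[f; SUM(g)→c](S) → 5
  γ[c; MIN(f)→h](γ[f; SUM(g)→c](S)) → 4
  S → 5
  π[g](S) → 5
  (γ[c; MIN(f)→h](γ[f; SUM(g)→c](S)) ⋈[c=g] π[g](S)) → 5

|E| = 5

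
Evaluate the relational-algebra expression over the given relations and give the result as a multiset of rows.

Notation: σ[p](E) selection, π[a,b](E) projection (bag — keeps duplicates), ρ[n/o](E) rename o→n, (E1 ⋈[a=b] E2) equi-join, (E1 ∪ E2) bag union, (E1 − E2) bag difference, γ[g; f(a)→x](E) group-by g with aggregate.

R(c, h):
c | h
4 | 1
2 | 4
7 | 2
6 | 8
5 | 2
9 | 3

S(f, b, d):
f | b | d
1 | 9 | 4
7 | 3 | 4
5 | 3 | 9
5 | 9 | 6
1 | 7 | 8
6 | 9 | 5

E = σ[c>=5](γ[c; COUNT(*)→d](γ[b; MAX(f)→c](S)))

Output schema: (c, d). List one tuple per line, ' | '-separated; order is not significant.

Stepwise |·|:
  S → 6
  γ[b; MAX(f)→c](S) → 3
  γ[c; COUNT(*)→d](γ[b; MAX(f)→c](S)) → 3
  σ[c>=5](γ[c; COUNT(*)→d](γ[b; MAX(f)→c](S))) → 2

== RESULT ==
c | d
6 | 1
7 | 1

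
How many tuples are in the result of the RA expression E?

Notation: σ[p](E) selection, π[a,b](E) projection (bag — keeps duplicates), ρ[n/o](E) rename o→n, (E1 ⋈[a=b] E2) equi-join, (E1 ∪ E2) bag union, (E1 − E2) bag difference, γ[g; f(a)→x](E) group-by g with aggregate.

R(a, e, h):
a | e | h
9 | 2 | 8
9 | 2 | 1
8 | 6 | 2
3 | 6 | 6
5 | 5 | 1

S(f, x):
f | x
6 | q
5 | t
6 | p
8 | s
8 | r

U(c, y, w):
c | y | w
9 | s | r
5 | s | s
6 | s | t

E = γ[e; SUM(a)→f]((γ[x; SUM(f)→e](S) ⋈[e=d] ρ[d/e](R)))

Subexpression sizes:
  S → 5
  γ[x; SUM(f)→e](S) → 5
  R → 5
  ρ[d/e](R) → 5
  (γ[x; SUM(f)→e](S) ⋈[e=d] ρ[d/e](R)) → 5
  γ[e; SUM(a)→f]((γ[x; SUM(f)→e](S) ⋈[e=d] ρ[d/e](R))) → 2

|E| = 2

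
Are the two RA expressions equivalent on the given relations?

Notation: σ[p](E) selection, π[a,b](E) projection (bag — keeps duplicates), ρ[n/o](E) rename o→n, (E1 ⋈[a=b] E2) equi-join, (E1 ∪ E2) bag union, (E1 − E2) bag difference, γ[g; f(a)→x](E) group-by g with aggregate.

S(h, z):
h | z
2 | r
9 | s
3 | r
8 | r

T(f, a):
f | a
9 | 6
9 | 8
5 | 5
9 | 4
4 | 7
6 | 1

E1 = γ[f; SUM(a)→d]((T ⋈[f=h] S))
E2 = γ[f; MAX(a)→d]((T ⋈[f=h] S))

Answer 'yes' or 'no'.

E1 stepwise |·|:
  T → 6
  S → 4
  (T ⋈[f=h] S) → 3
  γ[f; SUM(a)→d]((T ⋈[f=h] S)) → 1
E2 stepwise |·|:
  T → 6
  S → 4
  (T ⋈[f=h] S) → 3
  γ[f; MAX(a)→d]((T ⋈[f=h] S)) → 1

E1 result:
f | d
9 | 18
E2 result:
f | d
9 | 8
Witness: (9, 18) appears 1× in E1 but 0× in E2.

no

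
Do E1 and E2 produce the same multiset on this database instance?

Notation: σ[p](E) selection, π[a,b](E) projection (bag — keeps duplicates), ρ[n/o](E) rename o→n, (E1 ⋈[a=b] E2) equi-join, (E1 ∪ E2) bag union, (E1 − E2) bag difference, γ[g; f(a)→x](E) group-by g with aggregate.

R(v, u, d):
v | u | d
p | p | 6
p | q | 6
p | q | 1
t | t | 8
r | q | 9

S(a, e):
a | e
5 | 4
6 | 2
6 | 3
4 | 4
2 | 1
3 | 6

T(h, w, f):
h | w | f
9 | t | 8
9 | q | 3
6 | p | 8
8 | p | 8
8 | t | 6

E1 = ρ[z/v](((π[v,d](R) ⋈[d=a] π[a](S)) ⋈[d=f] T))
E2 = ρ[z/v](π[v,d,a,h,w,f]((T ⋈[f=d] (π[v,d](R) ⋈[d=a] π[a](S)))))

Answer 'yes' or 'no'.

E1 row counts bottom-up:
  R → 5
  π[v,d](R) → 5
  S → 6
  π[a](S) → 6
  (π[v,d](R) ⋈[d=a] π[a](S)) → 4
  T → 5
  ((π[v,d](R) ⋈[d=a] π[a](S)) ⋈[d=f] T) → 4
  ρ[z/v](((π[v,d](R) ⋈[d=a] π[a](S)) ⋈[d=f] T)) → 4
E2 row counts bottom-up:
  T → 5
  R → 5
  π[v,d](R) → 5
  S → 6
  π[a](S) → 6
  (π[v,d](R) ⋈[d=a] π[a](S)) → 4
  (T ⋈[f=d] (π[v,d](R) ⋈[d=a] π[a](S))) → 4
  π[v,d,a,h,w,f]((T ⋈[f=d] (π[v,d](R) ⋈[d=a] π[a](S)))) → 4
  ρ[z/v](π[v,d,a,h,w,f]((T ⋈[f=d] (π[v,d](R) ⋈[d=a] π[a](S))))) → 4

E1 and E2 produce the same multiset:
z | d | a | h | w | f
p | 6 | 6 | 8 | t | 6
p | 6 | 6 | 8 | t | 6
p | 6 | 6 | 8 | t | 6
p | 6 | 6 | 8 | t | 6

yes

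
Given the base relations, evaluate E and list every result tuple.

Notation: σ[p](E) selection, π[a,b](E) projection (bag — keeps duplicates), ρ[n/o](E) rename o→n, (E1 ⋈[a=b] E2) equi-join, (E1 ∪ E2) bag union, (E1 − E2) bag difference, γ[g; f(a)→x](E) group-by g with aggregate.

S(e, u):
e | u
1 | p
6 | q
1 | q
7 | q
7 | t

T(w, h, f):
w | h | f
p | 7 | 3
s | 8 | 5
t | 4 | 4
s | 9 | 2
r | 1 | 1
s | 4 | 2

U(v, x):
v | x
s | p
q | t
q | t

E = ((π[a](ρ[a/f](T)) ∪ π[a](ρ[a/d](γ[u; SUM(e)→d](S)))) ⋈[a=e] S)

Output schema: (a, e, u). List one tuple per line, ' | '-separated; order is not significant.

Per-node cardinality:
  T → 6
  ρ[a/f](T) → 6
  π[a](ρ[a/f](T)) → 6
  S → 5
  γ[u; SUM(e)→d](S) → 3
  ρ[a/d](γ[u; SUM(e)→d](S)) → 3
  π[a](ρ[a/d](γ[u; SUM(e)→d](S))) → 3
  (π[a](ρ[a/f](T)) ∪ π[a](ρ[a/d](γ[u; SUM(e)→d](S)))) → 9
  S → 5
  ((π[a](ρ[a/f](T)) ∪ π[a](ρ[a/d](γ[u; SUM(e)→d](S)))) ⋈[a=e] S) → 6

== RESULT ==
a | e | u
1 | 1 | p
1 | 1 | p
1 | 1 | q
1 | 1 | q
7 | 7 | q
7 | 7 | t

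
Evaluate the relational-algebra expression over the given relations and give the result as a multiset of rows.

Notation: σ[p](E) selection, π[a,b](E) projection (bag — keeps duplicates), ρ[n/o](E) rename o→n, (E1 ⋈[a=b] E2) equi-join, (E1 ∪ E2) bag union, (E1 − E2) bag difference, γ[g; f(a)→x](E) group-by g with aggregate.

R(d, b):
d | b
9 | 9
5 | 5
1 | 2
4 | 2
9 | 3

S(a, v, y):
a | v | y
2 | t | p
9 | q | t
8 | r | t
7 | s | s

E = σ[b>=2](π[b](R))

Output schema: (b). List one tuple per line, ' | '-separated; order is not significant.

Subexpression sizes:
  R → 5
  π[b](R) → 5
  σ[b>=2](π[b](R)) → 5

== RESULT ==
b
2
2
3
5
9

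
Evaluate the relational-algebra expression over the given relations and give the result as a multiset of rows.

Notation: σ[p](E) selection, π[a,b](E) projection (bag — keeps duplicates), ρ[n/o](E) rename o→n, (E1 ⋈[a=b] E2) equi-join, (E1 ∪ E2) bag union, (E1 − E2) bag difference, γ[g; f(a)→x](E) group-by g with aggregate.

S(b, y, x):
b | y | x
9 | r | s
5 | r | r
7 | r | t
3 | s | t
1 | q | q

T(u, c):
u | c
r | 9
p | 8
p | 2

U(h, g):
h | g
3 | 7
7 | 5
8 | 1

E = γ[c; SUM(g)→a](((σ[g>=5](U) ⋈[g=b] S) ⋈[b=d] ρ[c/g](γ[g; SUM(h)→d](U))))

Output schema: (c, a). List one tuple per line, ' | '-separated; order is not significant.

Row counts bottom-up:
  U → 3
  σ[g>=5](U) → 2
  S → 5
  (σ[g>=5](U) ⋈[g=b] S) → 2
  U → 3
  γ[g; SUM(h)→d](U) → 3
  ρ[c/g](γ[g; SUM(h)→d](U)) → 3
  ((σ[g>=5](U) ⋈[g=b] S) ⋈[b=d] ρ[c/g](γ[g; SUM(h)→d](U))) → 1
  γ[c; SUM(g)→a](((σ[g>=5](U) ⋈[g=b] S) ⋈[b=d] ρ[c/g](γ[g; SUM(h)→d](U)))) → 1

== RESULT ==
c | a
5 | 7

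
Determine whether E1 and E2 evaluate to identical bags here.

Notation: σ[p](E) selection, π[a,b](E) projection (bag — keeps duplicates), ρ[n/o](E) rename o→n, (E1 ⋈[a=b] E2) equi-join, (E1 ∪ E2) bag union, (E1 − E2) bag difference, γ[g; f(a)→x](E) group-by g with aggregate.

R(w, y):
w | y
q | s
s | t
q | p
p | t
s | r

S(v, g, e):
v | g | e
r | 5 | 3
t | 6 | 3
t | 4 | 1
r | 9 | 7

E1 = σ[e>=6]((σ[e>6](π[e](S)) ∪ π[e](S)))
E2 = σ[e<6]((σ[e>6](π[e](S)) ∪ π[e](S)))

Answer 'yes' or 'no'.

E1 subexpression sizes:
  S → 4
  π[e](S) → 4
  σ[e>6](π[e](S)) → 1
  S → 4
  π[e](S) → 4
  (σ[e>6](π[e](S)) ∪ π[e](S)) → 5
  σ[e>=6]((σ[e>6](π[e](S)) ∪ π[e](S))) → 2
E2 subexpression sizes:
  S → 4
  π[e](S) → 4
  σ[e>6](π[e](S)) → 1
  S → 4
  π[e](S) → 4
  (σ[e>6](π[e](S)) ∪ π[e](S)) → 5
  σ[e<6]((σ[e>6](π[e](S)) ∪ π[e](S))) → 3

E1 result:
e
7
7
E2 result:
e
1
3
3
Witness: (1,) appears 0× in E1 but 1× in E2.

no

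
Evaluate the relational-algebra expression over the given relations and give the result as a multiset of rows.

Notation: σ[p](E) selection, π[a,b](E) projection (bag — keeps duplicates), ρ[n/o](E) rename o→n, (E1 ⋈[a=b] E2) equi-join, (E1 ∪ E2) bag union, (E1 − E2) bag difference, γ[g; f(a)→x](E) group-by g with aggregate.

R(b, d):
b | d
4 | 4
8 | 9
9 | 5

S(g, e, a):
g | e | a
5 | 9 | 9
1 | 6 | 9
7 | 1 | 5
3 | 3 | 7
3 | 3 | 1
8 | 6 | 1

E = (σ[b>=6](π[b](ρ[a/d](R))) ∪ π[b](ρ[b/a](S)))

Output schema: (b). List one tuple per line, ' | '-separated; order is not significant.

Stepwise |·|:
  R → 3
  ρ[a/d](R) → 3
  π[b](ρ[a/d](R)) → 3
  σ[b>=6](π[b](ρ[a/d](R))) → 2
  S → 6
  ρ[b/a](S) → 6
  π[b](ρ[b/a](S)) → 6
  (σ[b>=6](π[b](ρ[a/d](R))) ∪ π[b](ρ[b/a](S))) → 8

== RESULT ==
b
1
1
5
7
8
9
9
9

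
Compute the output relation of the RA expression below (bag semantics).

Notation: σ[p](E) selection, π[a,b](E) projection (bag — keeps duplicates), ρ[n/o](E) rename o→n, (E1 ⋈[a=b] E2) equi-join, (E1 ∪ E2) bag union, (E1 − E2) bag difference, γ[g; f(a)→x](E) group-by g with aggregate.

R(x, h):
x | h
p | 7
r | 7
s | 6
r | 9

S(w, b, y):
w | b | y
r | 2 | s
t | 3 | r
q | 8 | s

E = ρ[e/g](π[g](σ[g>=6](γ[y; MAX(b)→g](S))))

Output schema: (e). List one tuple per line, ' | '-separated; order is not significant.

Row counts bottom-up:
  S → 3
  γ[y; MAX(b)→g](S) → 2
  σ[g>=6](γ[y; MAX(b)→g](S)) → 1
  π[g](σ[g>=6](γ[y; MAX(b)→g](S))) → 1
  ρ[e/g](π[g](σ[g>=6](γ[y; MAX(b)→g](S)))) → 1

== RESULT ==
e
8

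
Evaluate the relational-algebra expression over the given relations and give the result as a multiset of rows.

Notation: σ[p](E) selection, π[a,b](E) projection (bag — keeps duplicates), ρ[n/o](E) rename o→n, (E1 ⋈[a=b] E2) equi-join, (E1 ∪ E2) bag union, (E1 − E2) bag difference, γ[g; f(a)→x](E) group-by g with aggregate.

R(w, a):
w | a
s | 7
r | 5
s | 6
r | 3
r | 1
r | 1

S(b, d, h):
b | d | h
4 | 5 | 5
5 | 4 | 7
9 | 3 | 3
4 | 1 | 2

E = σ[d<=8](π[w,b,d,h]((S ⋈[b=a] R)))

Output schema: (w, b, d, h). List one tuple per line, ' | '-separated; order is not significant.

Stepwise |·|:
  S → 4
  R → 6
  (S ⋈[b=a] R) → 1
  π[w,b,d,h]((S ⋈[b=a] R)) → 1
  σ[d<=8](π[w,b,d,h]((S ⋈[b=a] R))) → 1

== RESULT ==
w | b | d | h
r | 5 | 4 | 7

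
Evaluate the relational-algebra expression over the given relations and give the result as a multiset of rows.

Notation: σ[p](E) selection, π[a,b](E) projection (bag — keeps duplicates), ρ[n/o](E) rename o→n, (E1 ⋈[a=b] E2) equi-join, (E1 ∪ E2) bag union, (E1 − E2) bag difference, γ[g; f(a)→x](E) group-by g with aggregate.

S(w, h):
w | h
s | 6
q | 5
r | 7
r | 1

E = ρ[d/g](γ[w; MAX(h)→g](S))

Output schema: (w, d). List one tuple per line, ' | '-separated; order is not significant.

Row counts bottom-up:
  S → 4
  γ[w; MAX(h)→g](S) → 3
  ρ[d/g](γ[w; MAX(h)→g](S)) → 3

== RESULT ==
w | d
q | 5
r | 7
s | 6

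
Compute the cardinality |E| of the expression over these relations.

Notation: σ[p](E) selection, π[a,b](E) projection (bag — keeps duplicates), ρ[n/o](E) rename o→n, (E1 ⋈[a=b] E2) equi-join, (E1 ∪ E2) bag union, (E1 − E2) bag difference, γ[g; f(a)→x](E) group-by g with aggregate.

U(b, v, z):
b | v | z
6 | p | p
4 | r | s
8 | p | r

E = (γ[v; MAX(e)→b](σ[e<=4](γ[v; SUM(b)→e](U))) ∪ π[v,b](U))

Row counts bottom-up:
  U → 3
  γ[v; SUM(b)→e](U) → 2
  σ[e<=4](γ[v; SUM(b)→e](U)) → 1
  γ[v; MAX(e)→b](σ[e<=4](γ[v; SUM(b)→e](U))) → 1
  U → 3
  π[v,b](U) → 3
  (γ[v; MAX(e)→b](σ[e<=4](γ[v; SUM(b)→e](U))) ∪ π[v,b](U)) → 4

|E| = 4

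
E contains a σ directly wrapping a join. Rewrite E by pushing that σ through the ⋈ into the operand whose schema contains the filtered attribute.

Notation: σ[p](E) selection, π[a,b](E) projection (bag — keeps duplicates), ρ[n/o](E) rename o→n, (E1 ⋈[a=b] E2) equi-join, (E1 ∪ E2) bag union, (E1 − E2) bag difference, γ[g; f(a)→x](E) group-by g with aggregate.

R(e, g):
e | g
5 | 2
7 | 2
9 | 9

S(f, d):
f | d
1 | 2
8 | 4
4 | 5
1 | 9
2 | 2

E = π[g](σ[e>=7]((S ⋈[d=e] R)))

σ filters on e, owned by the right side.
E' = π[g]((S ⋈[d=e] σ[e>=7](R)))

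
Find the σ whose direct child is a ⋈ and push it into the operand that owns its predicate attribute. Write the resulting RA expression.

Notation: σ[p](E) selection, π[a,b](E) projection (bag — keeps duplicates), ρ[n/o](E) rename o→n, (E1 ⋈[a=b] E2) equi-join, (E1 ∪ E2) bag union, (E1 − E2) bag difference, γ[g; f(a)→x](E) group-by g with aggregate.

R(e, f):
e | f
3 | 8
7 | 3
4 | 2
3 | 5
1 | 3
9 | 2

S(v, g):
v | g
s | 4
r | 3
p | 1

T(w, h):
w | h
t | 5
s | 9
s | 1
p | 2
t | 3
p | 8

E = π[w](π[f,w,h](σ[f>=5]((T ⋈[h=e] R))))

σ filters on f, owned by the right side.
E' = π[w](π[f,w,h]((T ⋈[h=e] σ[f>=5](R))))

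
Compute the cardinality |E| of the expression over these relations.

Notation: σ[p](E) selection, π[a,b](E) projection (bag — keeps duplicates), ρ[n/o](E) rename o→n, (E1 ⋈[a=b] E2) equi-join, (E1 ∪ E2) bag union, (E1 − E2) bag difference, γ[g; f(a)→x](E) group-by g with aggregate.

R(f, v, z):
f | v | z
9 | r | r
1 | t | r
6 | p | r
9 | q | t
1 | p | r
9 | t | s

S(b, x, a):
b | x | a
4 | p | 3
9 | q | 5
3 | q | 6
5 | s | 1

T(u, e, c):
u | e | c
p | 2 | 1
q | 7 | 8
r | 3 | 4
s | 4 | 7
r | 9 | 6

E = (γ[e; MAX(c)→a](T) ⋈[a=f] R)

Subexpression sizes:
  T → 5
  γ[e; MAX(c)→a](T) → 5
  R → 6
  (γ[e; MAX(c)→a](T) ⋈[a=f] R) → 3

|E| = 3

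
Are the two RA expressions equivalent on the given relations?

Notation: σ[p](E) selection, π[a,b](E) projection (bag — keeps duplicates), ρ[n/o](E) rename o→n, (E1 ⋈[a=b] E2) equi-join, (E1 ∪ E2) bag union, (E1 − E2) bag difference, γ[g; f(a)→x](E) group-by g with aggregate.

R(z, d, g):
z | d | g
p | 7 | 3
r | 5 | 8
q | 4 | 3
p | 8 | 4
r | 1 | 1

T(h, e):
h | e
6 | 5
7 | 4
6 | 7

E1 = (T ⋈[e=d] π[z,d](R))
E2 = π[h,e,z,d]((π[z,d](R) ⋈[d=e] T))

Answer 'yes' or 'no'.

E1 subexpression sizes:
  T → 3
  R → 5
  π[z,d](R) → 5
  (T ⋈[e=d] π[z,d](R)) → 3
E2 subexpression sizes:
  R → 5
  π[z,d](R) → 5
  T → 3
  (π[z,d](R) ⋈[d=e] T) → 3
  π[h,e,z,d]((π[z,d](R) ⋈[d=e] T)) → 3

E1 and E2 produce the same multiset:
h | e | z | d
6 | 5 | r | 5
6 | 7 | p | 7
7 | 4 | q | 4

yes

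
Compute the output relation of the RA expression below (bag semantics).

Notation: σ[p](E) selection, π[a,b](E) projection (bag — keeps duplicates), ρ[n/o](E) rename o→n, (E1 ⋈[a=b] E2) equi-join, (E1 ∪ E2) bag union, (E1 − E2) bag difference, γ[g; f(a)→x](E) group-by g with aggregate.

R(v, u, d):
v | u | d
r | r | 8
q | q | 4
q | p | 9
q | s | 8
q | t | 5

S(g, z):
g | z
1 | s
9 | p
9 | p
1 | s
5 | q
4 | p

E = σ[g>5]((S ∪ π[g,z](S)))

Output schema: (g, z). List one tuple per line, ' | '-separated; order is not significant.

Per-node cardinality:
  S → 6
  S → 6
  π[g,z](S) → 6
  (S ∪ π[g,z](S)) → 12
  σ[g>5]((S ∪ π[g,z](S))) → 4

== RESULT ==
g | z
9 | p
9 | p
9 | p
9 | p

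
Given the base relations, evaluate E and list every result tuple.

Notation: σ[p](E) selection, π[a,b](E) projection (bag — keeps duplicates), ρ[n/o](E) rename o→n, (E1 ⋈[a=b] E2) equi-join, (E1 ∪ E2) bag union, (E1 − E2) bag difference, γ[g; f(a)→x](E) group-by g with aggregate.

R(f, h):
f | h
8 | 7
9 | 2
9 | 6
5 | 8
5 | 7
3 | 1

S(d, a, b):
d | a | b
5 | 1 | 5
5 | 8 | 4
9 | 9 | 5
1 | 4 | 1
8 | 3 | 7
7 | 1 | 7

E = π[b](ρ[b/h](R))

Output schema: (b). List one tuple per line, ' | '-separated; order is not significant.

Subexpression sizes:
  R → 6
  ρ[b/h](R) → 6
  π[b](ρ[b/h](R)) → 6

== RESULT ==
b
1
2
6
7
7
8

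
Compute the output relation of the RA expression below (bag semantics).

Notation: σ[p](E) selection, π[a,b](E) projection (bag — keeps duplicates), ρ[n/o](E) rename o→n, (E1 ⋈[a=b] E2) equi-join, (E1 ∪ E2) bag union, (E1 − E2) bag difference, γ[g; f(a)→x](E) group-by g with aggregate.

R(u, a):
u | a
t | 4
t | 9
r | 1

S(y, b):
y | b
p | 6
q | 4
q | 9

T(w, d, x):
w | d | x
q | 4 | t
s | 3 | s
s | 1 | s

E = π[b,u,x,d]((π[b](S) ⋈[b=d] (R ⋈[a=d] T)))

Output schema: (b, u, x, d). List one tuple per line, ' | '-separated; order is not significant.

Subexpression sizes:
  S → 3
  π[b](S) → 3
  R → 3
  T → 3
  (R ⋈[a=d] T) → 2
  (π[b](S) ⋈[b=d] (R ⋈[a=d] T)) → 1
  π[b,u,x,d]((π[b](S) ⋈[b=d] (R ⋈[a=d] T))) → 1

== RESULT ==
b | u | x | d
4 | t | t | 4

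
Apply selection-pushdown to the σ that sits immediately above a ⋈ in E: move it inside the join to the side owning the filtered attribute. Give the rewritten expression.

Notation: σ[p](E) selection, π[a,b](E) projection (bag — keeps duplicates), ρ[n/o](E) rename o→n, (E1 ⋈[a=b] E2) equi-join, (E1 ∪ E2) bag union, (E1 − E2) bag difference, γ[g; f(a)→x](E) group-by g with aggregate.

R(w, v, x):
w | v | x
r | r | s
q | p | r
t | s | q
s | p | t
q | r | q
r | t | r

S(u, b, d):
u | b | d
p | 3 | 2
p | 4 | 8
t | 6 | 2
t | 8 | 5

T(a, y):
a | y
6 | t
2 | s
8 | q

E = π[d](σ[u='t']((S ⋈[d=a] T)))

σ filters on u, owned by the left side.
E' = π[d]((σ[u='t'](S) ⋈[d=a] T))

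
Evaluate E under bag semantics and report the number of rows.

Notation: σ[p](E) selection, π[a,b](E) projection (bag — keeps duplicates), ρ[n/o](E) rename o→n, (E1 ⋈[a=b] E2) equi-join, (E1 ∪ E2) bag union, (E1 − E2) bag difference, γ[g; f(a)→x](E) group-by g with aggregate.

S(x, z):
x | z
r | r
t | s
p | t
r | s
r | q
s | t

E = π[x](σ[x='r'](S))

Subexpression sizes:
  S → 6
  σ[x='r'](S) → 3
  π[x](σ[x='r'](S)) → 3

|E| = 3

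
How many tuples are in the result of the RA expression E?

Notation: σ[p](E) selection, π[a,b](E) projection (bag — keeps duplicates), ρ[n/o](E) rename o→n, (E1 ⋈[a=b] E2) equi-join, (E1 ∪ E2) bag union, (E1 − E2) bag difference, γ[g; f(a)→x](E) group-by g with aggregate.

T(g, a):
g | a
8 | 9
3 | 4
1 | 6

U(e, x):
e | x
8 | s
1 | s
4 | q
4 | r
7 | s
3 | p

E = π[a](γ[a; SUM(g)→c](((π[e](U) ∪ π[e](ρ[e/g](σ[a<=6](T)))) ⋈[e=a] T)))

Row counts bottom-up:
  U → 6
  π[e](U) → 6
  T → 3
  σ[a<=6](T) → 2
  ρ[e/g](σ[a<=6](T)) → 2
  π[e](ρ[e/g](σ[a<=6](T))) → 2
  (π[e](U) ∪ π[e](ρ[e/g](σ[a<=6](T)))) → 8
  T → 3
  ((π[e](U) ∪ π[e](ρ[e/g](σ[a<=6](T)))) ⋈[e=a] T) → 2
  γ[a; SUM(g)→c](((π[e](U) ∪ π[e](ρ[e/g](σ[a<=6](T)))) ⋈[e=a] T)) → 1
  π[a](γ[a; SUM(g)→c](((π[e](U) ∪ π[e](ρ[e/g](σ[a<=6](T)))) ⋈[e=a] T))) → 1

|E| = 1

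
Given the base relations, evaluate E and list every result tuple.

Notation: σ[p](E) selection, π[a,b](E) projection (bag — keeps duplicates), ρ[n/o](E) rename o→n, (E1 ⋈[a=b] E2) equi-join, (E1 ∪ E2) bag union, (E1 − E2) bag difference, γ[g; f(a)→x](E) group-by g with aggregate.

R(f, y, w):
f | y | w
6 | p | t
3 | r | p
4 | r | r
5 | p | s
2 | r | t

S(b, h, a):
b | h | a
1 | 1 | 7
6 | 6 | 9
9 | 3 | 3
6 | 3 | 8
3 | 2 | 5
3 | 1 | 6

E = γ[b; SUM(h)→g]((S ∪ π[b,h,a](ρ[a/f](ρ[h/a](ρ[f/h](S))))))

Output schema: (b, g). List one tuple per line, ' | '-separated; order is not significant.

Per-node cardinality:
  S → 6
  S → 6
  ρ[f/h](S) → 6
  ρ[h/a](ρ[f/h](S)) → 6
  ρ[a/f](ρ[h/a](ρ[f/h](S))) → 6
  π[b,h,a](ρ[a/f](ρ[h/a](ρ[f/h](S)))) → 6
  (S ∪ π[b,h,a](ρ[a/f](ρ[h/a](ρ[f/h](S))))) → 12
  γ[b; SUM(h)→g]((S ∪ π[b,h,a](ρ[a/f](ρ[h/a](ρ[f/h](S)))))) → 4

== RESULT ==
b | g
1 | 8
3 | 14
6 | 26
9 | 6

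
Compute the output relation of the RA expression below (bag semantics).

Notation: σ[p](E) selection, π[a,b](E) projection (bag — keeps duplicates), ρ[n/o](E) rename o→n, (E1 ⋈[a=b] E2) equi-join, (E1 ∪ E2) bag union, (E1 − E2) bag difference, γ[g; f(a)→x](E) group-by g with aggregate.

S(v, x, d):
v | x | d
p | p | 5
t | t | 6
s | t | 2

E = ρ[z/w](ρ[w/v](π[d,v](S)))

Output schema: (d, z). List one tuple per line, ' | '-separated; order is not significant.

Stepwise |·|:
  S → 3
  π[d,v](S) → 3
  ρ[w/v](π[d,v](S)) → 3
  ρ[z/w](ρ[w/v](π[d,v](S))) → 3

== RESULT ==
d | z
2 | s
5 | p
6 | t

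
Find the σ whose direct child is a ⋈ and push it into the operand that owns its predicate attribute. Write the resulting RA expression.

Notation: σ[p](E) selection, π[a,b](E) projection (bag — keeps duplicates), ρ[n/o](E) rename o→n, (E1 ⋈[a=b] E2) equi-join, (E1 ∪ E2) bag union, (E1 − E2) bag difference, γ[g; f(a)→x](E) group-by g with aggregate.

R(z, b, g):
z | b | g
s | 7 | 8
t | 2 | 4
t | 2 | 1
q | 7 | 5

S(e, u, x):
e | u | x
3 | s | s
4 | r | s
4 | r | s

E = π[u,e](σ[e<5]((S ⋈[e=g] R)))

σ filters on e, owned by the left side.
E' = π[u,e]((σ[e<5](S) ⋈[e=g] R))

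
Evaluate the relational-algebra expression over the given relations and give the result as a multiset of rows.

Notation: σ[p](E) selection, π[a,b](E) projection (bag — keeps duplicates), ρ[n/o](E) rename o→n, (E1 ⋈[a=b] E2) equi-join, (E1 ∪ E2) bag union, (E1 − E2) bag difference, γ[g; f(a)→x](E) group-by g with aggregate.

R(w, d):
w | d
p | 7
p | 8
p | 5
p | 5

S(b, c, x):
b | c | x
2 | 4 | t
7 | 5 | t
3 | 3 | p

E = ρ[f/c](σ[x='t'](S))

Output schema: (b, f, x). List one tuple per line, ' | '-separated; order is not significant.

Stepwise |·|:
  S → 3
  σ[x='t'](S) → 2
  ρ[f/c](σ[x='t'](S)) → 2

== RESULT ==
b | f | x
2 | 4 | t
7 | 5 | t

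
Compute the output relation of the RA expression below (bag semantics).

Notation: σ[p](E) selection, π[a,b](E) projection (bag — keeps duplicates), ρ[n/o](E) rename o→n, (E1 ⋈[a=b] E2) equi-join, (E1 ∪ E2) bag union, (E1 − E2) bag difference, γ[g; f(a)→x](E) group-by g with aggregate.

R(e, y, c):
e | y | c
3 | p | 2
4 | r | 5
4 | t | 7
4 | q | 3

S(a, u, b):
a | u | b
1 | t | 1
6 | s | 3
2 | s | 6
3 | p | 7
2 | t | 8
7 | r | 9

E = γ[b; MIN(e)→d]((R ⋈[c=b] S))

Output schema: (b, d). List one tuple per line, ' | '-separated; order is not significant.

Per-node cardinality:
  R → 4
  S → 6
  (R ⋈[c=b] S) → 2
  γ[b; MIN(e)→d]((R ⋈[c=b] S)) → 2

== RESULT ==
b | d
3 | 4
7 | 4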